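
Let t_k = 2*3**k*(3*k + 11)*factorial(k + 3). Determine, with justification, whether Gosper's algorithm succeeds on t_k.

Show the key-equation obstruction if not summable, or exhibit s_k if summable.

r(k) = 3*(k + 4)*(3*k + 14)/(3*k + 11) after simplifying.
Normal form (A,B,C) = (3*k + 12, 1, k + 11/3).
Solve (3*k + 12)·f(k+1) − (1)·f(k) = k + 11/3.
deg f ≤ 0 (via 1,0,1).
Solve for f: f(k) = 1/3 (degree 0 ≤ 0).
R(k) = B(k−1)·f(k)/C(k) = 1/(3*k + 11); s_k = R·t_k = 2*3**k*factorial(k + 3).
Δs = 2*3**k*(3*k + 11)*factorial(k + 3), as required.

Yes. s_k = 2*3**k*factorial(k + 3).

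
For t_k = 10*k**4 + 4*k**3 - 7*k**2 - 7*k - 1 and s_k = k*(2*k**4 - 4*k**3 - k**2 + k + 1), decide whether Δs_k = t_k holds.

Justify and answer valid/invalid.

valid (s_(k+1) − s_k reduces to t_k)

s_(k+1) = (k + 1)*(k + 2*(k + 1)**4 - 4*(k + 1)**3 - (k + 1)**2 + 2)
s_(k+1) − s_k = 10*k**4 + 4*k**3 - 7*k**2 - 7*k - 1
(s_(k+1) − s_k) − t_k = 0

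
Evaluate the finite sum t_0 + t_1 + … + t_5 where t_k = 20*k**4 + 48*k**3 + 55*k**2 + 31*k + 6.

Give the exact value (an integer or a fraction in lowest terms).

Compute t_(k+1)/t_k: get (20*k**4 + 128*k**3 + 319*k**2 + 365*k + 160)/(20*k**4 + 48*k**3 + 55*k**2 + 31*k + 6).
A = 1, B = 1, C = k**4 + 12*k**3/5 + 11*k**2/4 + 31*k/20 + 3/10.
Solve (1)·f(k+1) − (1)·f(k) = k**4 + 12*k**3/5 + 11*k**2/4 + 31*k/20 + 3/10.
From deg A=0, deg B=0, deg C=4: d=5.
A polynomial solution: f(k) = k*(4*k**4 + 2*k**3 + k**2 - 1)/20.
Certificate R = B(k−1)f/C = k*(4*k**4 + 2*k**3 + k**2 - 1)/(20*k**4 + 48*k**3 + 55*k**2 + 31*k + 6) gives s_k = 4*k**5 + 2*k**4 + k**3 - k.
s_(k+1) − s_k = 20*k**4 + 48*k**3 + 55*k**2 + 31*k + 6 = t_k.
Evaluate s at k=6 and k=0: 33906 and 0; difference 33906.

Σ = 33906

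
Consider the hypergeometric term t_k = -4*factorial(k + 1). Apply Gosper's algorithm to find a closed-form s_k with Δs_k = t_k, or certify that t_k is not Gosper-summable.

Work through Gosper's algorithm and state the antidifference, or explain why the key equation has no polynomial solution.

none (Gosper's algorithm certifies no s_k)

r(k) = k + 2 after simplifying.
Factor: A=k + 2; B=1; C=1.
Key eq: (k + 2)·f(k+1) = (1)·f(k) + (1).
deg f ≤ -1 (via 1,0,0).
Bound -1 < 0, so the key equation has no polynomial solution.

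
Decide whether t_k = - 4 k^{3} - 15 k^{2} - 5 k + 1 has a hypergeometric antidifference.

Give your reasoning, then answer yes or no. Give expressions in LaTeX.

Yes. s_k = k \left(- k^{3} - 3 k^{2} + 4 k + 1\right).

Step 1: r(k) = (4*k**3 + 27*k**2 + 47*k + 23)/(4*k**3 + 15*k**2 + 5*k - 1).
Factor: A=1; B=1; C=k**3 + 15*k**2/4 + 5*k/4 - 1/4.
Set up (1)·f(k+1) − (1)·f(k) − (k**3 + 15*k**2/4 + 5*k/4 - 1/4) = 0.
deg f ≤ 4 (via 0,0,3).
Solve for f: f(k) = k*(k**3 + 3*k**2 - 4*k - 1)/4 (degree 4 ≤ 4).
Certificate R = B(k−1)f/C = k*(k**3 + 3*k**2 - 4*k - 1)/(4*k**3 + 15*k**2 + 5*k - 1) gives s_k = k*(-k**3 - 3*k**2 + 4*k + 1).
Verify: -4*k**3 - 15*k**2 - 5*k + 1 matches t_k.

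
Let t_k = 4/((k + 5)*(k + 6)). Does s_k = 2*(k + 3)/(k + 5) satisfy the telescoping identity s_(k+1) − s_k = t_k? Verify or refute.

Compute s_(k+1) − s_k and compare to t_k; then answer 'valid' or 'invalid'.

Valid — Δs_k = t_k.

s_(k+1) = 2*(k + 4)/(k + 6)
s_(k+1) − s_k = 4/(k**2 + 11*k + 30)
(s_(k+1) − s_k) − t_k = 0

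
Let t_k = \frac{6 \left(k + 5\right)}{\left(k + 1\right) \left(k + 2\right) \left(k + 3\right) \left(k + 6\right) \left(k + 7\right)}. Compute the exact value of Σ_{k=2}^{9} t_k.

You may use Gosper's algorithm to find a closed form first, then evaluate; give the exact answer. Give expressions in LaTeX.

Σ = 7/352

r(k) = (k + 1)*(k + 6)**2/((k + 4)*(k + 5)*(k + 8)) after simplifying.
A = k + 1, B = k + 8, C = k**3 + 14*k**2 + 65*k + 100.
Set up (k + 1)·f(k+1) − (k + 7)·f(k) − (k**3 + 14*k**2 + 65*k + 100) = 0.
From deg A=1, deg B=1, deg C=3: d=6.
Match coefficients ⇒ f(k) = k*(k + 3)*(k + 4)**2*(k + 5)**2/36.
R(k) = B(k−1)·f(k)/C(k) = k*(k + 3)*(k + 4)*(k + 7)/36; s_k = R·t_k = k*(k**2 + 9*k + 20)/(6*(k**3 + 9*k**2 + 20*k + 12)).
Check: Δs_k = 6*(k + 5)/(k**5 + 19*k**4 + 131*k**3 + 401*k**2 + 540*k + 252). ✓
Telescoping: Σ = s_(10) − s_(2) = 175/1056 − (7/48) = 7/352.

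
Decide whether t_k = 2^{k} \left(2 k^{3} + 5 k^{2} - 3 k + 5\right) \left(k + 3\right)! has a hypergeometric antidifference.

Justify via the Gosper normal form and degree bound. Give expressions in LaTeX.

r(k) = 2*(2*k**4 + 19*k**3 + 57*k**2 + 61*k + 36)/(2*k**3 + 5*k**2 - 3*k + 5) after simplifying.
Factor: A=2*k + 8; B=1; C=k**3 + 5*k**2/2 - 3*k/2 + 5/2.
Key eq: (2*k + 8)·f(k+1) = (1)·f(k) + (k**3 + 5*k**2/2 - 3*k/2 + 5/2).
From deg A=1, deg B=0, deg C=3: d=2.
A polynomial solution: f(k) = (k**2 - 3*k + 3)/2.
Get s_k = R·t_k = 2**k*(k**2 - 3*k + 3)*factorial(k + 3) with R(k) = B(k−1)f(k)/C(k) = (k**2 - 3*k + 3)/(2*k**3 + 5*k**2 - 3*k + 5).
Verify: 2**k*(2*k**3 + 5*k**2 - 3*k + 5)*factorial(k + 3) matches t_k.

Yes. s_k = 2^{k} \left(k^{2} - 3 k + 3\right) \left(k + 3\right)!.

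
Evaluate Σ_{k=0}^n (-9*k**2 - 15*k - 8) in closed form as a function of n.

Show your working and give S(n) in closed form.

Compute t_(k+1)/t_k: get (9*k**2 + 33*k + 32)/(9*k**2 + 15*k + 8).
Factor: A=1; B=1; C=k**2 + 5*k/3 + 8/9.
Key eq: (1)·f(k+1) = (1)·f(k) + (k**2 + 5*k/3 + 8/9).
Degrees (0,0,2) ⇒ d ≤ 3.
Coefficient equations give f(k) = k*(3*k**2 + 3*k + 2)/9.
R(k) = B(k−1)·f(k)/C(k) = k*(3*k**2 + 3*k + 2)/(9*k**2 + 15*k + 8); s_k = R·t_k = k*(-3*k**2 - 3*k - 2).
Check: Δs_k = -9*k**2 - 15*k - 8. ✓
s_(n+1) = -3*n**3 - 12*n**2 - 17*n - 8 and s_(0) = 0, so S(n) = -3*n**3 - 12*n**2 - 17*n - 8.

S(n) = -3*n**3 - 12*n**2 - 17*n - 8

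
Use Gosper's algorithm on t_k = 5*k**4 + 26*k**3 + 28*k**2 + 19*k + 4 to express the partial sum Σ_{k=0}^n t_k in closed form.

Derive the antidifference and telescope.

S(n) = n**5 + 9*n**4 + 24*n**3 + 30*n**2 + 18*n + 4

t_(k+1)/t_k = (5*k**4 + 46*k**3 + 136*k**2 + 173*k + 82)/(5*k**4 + 26*k**3 + 28*k**2 + 19*k + 4).
Take A(k)=1, B(k)=1, C(k)=k**4 + 26*k**3/5 + 28*k**2/5 + 19*k/5 + 4/5.
Set up (1)·f(k+1) − (1)·f(k) − (k**4 + 26*k**3/5 + 28*k**2/5 + 19*k/5 + 4/5) = 0.
Bound: deg f ≤ 5.
Coefficient equations give f(k) = k*(k**4 + 4*k**3 - 2*k**2 + 2*k - 1)/5.
Then R = B(k−1)f/C = k*(k**4 + 4*k**3 - 2*k**2 + 2*k - 1)/(5*k**4 + 26*k**3 + 28*k**2 + 19*k + 4), so s_k = R(k)·t_k = k*(k**4 + 4*k**3 - 2*k**2 + 2*k - 1).
s_(k+1) − s_k = 5*k**4 + 26*k**3 + 28*k**2 + 19*k + 4 = t_k.
s_(n+1) = n**5 + 9*n**4 + 24*n**3 + 30*n**2 + 18*n + 4 and s_(0) = 0, so S(n) = n**5 + 9*n**4 + 24*n**3 + 30*n**2 + 18*n + 4.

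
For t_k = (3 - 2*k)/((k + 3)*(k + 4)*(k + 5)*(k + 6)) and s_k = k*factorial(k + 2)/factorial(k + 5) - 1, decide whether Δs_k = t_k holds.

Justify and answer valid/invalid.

valid; difference matches t_k

s_(k+1) = -(k + 7)*(k**2 + 8*k + 17)/((k + 4)*(k + 5)*(k + 6))
s_(k+1) − s_k = (3 - 2*k)/((k + 3)*(k + 4)*(k + 5)*(k + 6))
(s_(k+1) − s_k) − t_k = 0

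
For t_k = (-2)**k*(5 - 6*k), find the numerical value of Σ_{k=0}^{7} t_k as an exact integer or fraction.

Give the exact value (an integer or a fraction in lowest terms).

Σ = 3331

t_(k+1)/t_k = 2*(-6*k - 1)/(6*k - 5).
Gosper form: A/B · C(k+1)/C(k) with A=-2, B=1, C=k - 5/6.
Need (-2)·f(k+1) − (1)·f(k) = k - 5/6.
Degrees (0,0,1) ⇒ d ≤ 1.
Coefficient equations give f(k) = -(2*k - 3)/6.
Get s_k = R·t_k = (-2)**k*(2*k - 3) with R(k) = B(k−1)f(k)/C(k) = -(2*k - 3)/(6*k - 5).
Δs = (-2)**k*(5 - 6*k), as required.
Σ_(k=0)^(7) t_k = s_(8) − s_(0) = 3328 − (-3) = 3331.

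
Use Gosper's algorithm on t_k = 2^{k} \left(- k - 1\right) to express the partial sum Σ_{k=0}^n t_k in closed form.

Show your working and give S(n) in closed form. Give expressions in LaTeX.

t_(k+1)/t_k = 2*(k + 2)/(k + 1).
Normal form (A,B,C) = (2, 1, k + 1).
f must satisfy (2)·f(k+1) − (1)·f(k) = k + 1.
Degrees (0,0,1) ⇒ d ≤ 1.
Solve for f: f(k) = k - 1 (degree 1 ≤ 1).
Certificate R = B(k−1)f/C = (k - 1)/(k + 1) gives s_k = 2**k*(1 - k).
Δs = 2**k*(-k - 1), as required.
Telescope: S(n) = s_(n+1) − s_(0) = -2**(n + 1)*n − (1) = -2*2**n*n - 1.

S(n) = - 2 \cdot 2^{n} n - 1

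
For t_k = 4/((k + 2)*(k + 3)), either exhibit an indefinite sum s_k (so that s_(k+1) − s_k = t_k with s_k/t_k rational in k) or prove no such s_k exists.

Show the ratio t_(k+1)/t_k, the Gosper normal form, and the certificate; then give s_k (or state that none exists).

r(k) = (k + 2)/(k + 4) after simplifying.
Take A(k)=k + 2, B(k)=k + 4, C(k)=1.
Set up (k + 2)·f(k+1) − (k + 3)·f(k) − (1) = 0.
Degrees (1,1,0) ⇒ d ≤ 1.
Solving with deg f ≤ 1: f(k) = k/2.
Get s_k = R·t_k = 2*k/(k + 2) with R(k) = B(k−1)f(k)/C(k) = k*(k + 3)/2.
Δs = 4/(k**2 + 5*k + 6), as required.

s_k = 2*k/(k + 2)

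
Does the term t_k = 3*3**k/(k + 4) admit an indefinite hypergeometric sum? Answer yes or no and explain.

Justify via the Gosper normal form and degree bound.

No — key equation has no polynomial f.

Compute t_(k+1)/t_k: get 3*(k + 4)/(k + 5).
Gosper form: A/B · C(k+1)/C(k) with A=3*k + 12, B=k + 5, C=1.
Solve (3*k + 12)·f(k+1) − (k + 4)·f(k) = 1.
Degrees (1,1,0) ⇒ d ≤ -1.
deg f ≤ -1 is impossible — no certificate.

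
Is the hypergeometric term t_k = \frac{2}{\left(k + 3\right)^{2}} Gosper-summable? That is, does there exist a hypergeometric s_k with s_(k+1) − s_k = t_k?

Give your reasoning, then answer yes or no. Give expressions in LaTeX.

r(k) = (k + 3)**2/(k + 4)**2 after simplifying.
Take A(k)=k**2 + 6*k + 9, B(k)=k**2 + 8*k + 16, C(k)=1.
Key eq: (k**2 + 6*k + 9)·f(k+1) = (k**2 + 6*k + 9)·f(k) + (1).
d = 0 from the (2,2,0) case.
Generic f = c0 gives residual -1; -1 = 0 cannot hold, so t_k is not Gosper-summable.

No — t_k has no hypergeometric antidifference.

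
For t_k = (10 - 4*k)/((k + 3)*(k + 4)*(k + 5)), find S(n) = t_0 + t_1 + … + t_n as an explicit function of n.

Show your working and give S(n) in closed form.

S(n) = (-n**2 + 39*n + 40)/(12*(n**2 + 9*n + 20))

r(k) = (k + 3)*(2*k - 3)/((k + 6)*(2*k - 5)) after simplifying.
Take A(k)=k + 3, B(k)=k + 6, C(k)=k - 5/2.
Solve (k + 3)·f(k+1) − (k + 5)·f(k) = k - 5/2.
Degrees (1,1,1) ⇒ d ≤ 2.
A polynomial solution: f(k) = k*(k - 41)/48.
R(k) = B(k−1)·f(k)/C(k) = k*(k - 41)*(k + 5)/(24*(2*k - 5)); s_k = R·t_k = -k*(k - 41)/(12*(k + 3)*(k + 4)).
Δs = 2*(5 - 2*k)/(k**3 + 12*k**2 + 47*k + 60), as required.
Evaluate: s_(n+1) = (-n**2 + 39*n + 40)/(12*(n**2 + 9*n + 20)); subtract s_(0) = 0 ⇒ S(n) = (-n**2 + 39*n + 40)/(12*(n**2 + 9*n + 20)).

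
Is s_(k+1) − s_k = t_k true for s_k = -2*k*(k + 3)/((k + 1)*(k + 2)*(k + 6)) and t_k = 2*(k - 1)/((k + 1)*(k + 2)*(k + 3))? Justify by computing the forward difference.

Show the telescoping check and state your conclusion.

Invalid: residual 12*(-k**2 - 4*k + 3)/(k**5 + 19*k**4 + 131*k**3 + 401*k**2 + 540*k + 252) ≠ 0.

s_(k+1) = -2*(k + 1)*(k + 4)/((k + 2)*(k + 3)*(k + 7))
s_(k+1) − s_k = 2*(k**3 + 6*k**2 + 5*k - 24)/(k**5 + 19*k**4 + 131*k**3 + 401*k**2 + 540*k + 252)
(s_(k+1) − s_k) − t_k = 12*(-k**2 - 4*k + 3)/(k**5 + 19*k**4 + 131*k**3 + 401*k**2 + 540*k + 252)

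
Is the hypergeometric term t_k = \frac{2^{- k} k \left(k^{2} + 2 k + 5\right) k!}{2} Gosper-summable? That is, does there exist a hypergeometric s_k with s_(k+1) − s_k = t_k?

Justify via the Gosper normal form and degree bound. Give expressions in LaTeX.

Yes. s_k = 2^{- k} \left(k^{2} + k + 2\right) k!.

The ratio is (k + 1)**2*(2*k + (k + 1)**2 + 7)/(2*k*(k**2 + 2*k + 5)).
A = k/2 + 1/2, B = 1, C = k**3 + 2*k**2 + 5*k.
Set up (k/2 + 1/2)·f(k+1) − (1)·f(k) − (k**3 + 2*k**2 + 5*k) = 0.
From deg A=1, deg B=0, deg C=3: d=2.
Solve for f: f(k) = 2*(k**2 + k + 2) (degree 2 ≤ 2).
So s_k = (B(k−1)f/C)·t_k = (2*(k**2 + k + 2)/(k*(k**2 + 2*k + 5)))·t_k = (k**2 + k + 2)*factorial(k)/2**k.
Verify: k*(k**2 + 2*k + 5)*factorial(k)/(2*2**k) matches t_k.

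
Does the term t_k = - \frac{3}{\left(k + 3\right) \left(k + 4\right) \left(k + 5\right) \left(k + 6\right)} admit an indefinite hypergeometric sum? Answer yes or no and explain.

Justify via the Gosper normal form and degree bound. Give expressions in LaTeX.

Yes. s_k = \frac{k \left(- k^{2} - 12 k - 47\right)}{60 \left(k + 3\right) \left(k + 4\right) \left(k + 5\right)}.

t_(k+1)/t_k = (k + 3)/(k + 7).
Normal form (A,B,C) = (k + 3, k + 7, 1).
Need (k + 3)·f(k+1) − (k + 6)·f(k) = 1.
deg f ≤ 3 (via 1,1,0).
A polynomial solution: f(k) = k*(k**2 + 12*k + 47)/180.
R(k) = B(k−1)·f(k)/C(k) = k*(k + 6)*(k**2 + 12*k + 47)/180; s_k = R·t_k = k*(-k**2 - 12*k - 47)/(60*(k + 3)*(k + 4)*(k + 5)).
Check: Δs_k = -3/(k**4 + 18*k**3 + 119*k**2 + 342*k + 360). ✓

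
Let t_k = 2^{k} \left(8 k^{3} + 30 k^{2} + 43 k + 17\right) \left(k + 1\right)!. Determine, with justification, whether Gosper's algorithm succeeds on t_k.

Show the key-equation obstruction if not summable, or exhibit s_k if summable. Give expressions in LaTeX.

Step 1: r(k) = 2*(8*k**4 + 70*k**3 + 235*k**2 + 352*k + 196)/(8*k**3 + 30*k**2 + 43*k + 17).
Factor: A=2*k + 4; B=1; C=k**3 + 15*k**2/4 + 43*k/8 + 17/8.
Need (2*k + 4)·f(k+1) − (1)·f(k) = k**3 + 15*k**2/4 + 43*k/8 + 17/8.
Degrees (1,0,3) ⇒ d ≤ 2.
Match coefficients ⇒ f(k) = (4*k**2 + k - 1)/8.
Certificate R = B(k−1)f/C = (4*k**2 + k - 1)/(8*k**3 + 30*k**2 + 43*k + 17) gives s_k = 2**k*(4*k**2 + k - 1)*factorial(k + 1).
Check: Δs_k = 2**k*(8*k**3 + 30*k**2 + 43*k + 17)*factorial(k + 1). ✓

Yes. s_k = 2^{k} \left(4 k^{2} + k - 1\right) \left(k + 1\right)!.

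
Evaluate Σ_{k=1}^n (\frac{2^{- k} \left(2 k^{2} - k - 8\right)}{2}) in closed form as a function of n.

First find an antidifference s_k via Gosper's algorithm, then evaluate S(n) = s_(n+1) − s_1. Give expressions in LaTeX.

Compute t_(k+1)/t_k: get (k - 2*(k + 1)**2 + 9)/(2*(-2*k**2 + k + 8)).
Gosper form: A/B · C(k+1)/C(k) with A=1/2, B=1, C=k**2 - k/2 - 4.
f must satisfy (1/2)·f(k+1) − (1)·f(k) = k**2 - k/2 - 4.
From deg A=0, deg B=0, deg C=2: d=2.
Match coefficients ⇒ f(k) = -2*k**2 - 3*k + 3.
Certificate R = B(k−1)f/C = -2*(2*k**2 + 3*k - 3)/(2*k**2 - k - 8) gives s_k = (-2*k**2 - 3*k + 3)/2**k.
Δs = (2*k**2 - k - 8)/(2*2**k), as required.
s_(n+1) = 2**(-n - 1)*(-2*n**2 - 7*n - 2) and s_(1) = -1, so S(n) = 2**(-n - 1)*(2**(n + 1) - 2*n**2 - 7*n - 2).

S(n) = 2^{- n - 1} \left(2^{n + 1} - 2 n^{2} - 7 n - 2\right)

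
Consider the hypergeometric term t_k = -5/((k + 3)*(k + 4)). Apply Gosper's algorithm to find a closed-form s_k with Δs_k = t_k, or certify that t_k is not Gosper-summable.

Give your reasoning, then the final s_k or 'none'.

s_k = -5*k/(3*k + 9)

Ratio r(k) = (k + 3)/(k + 5).
Gosper form: A/B · C(k+1)/C(k) with A=k + 3, B=k + 5, C=1.
Key eq: (k + 3)·f(k+1) = (k + 4)·f(k) + (1).
Bound: deg f ≤ 1.
Coefficient equations give f(k) = k/3.
So s_k = (B(k−1)f/C)·t_k = (k*(k + 4)/3)·t_k = -5*k/(3*k + 9).
Check: Δs_k = -5/(k**2 + 7*k + 12). ✓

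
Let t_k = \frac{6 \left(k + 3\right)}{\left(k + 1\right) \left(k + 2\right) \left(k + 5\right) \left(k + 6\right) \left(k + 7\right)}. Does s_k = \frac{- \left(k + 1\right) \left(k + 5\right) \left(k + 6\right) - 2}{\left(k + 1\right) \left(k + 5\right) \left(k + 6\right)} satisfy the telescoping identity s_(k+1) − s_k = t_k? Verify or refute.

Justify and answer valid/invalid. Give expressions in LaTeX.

s_(k+1) = (-(k + 2)*(k + 6)*(k + 7) - 2)/((k + 2)*(k + 6)*(k + 7))
s_(k+1) − s_k = 6*(k + 3)/(k**5 + 21*k**4 + 163*k**3 + 567*k**2 + 844*k + 420)
(s_(k+1) − s_k) − t_k = 0

Valid — Δs_k = t_k.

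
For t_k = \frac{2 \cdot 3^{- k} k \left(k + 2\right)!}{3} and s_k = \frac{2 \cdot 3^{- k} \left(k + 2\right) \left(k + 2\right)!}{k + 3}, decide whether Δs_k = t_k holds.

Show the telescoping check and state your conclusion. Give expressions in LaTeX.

Invalid: residual - \frac{2 \cdot 3^{- k} \left(k^{2} + 3 k - 3\right) \left(k + 2\right)!}{3 \left(k + 3\right) \left(k + 4\right)} ≠ 0.

s_(k+1) = 2*(k + 3)*factorial(k + 3)/(3*3**k*(k + 4))
s_(k+1) − s_k = 2*(k**3 + 6*k**2 + 9*k + 3)*factorial(k + 2)/(3*3**k*(k + 3)*(k + 4))
(s_(k+1) − s_k) − t_k = -2*(k**2 + 3*k - 3)*factorial(k + 2)/(3*3**k*(k + 3)*(k + 4))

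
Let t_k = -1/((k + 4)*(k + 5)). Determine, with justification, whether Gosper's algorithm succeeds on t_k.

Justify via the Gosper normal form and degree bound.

Step 1: r(k) = (k + 4)/(k + 6).
Factor: A=k + 4; B=k + 6; C=1.
Need (k + 4)·f(k+1) − (k + 5)·f(k) = 1.
d = 1 from the (1,1,0) case.
A polynomial solution: f(k) = k/4.
Certificate R = B(k−1)f/C = k*(k + 5)/4 gives s_k = -k/(4*k + 16).
Verify: -1/(k**2 + 9*k + 20) matches t_k.

Yes. s_k = -k/(4*k + 16).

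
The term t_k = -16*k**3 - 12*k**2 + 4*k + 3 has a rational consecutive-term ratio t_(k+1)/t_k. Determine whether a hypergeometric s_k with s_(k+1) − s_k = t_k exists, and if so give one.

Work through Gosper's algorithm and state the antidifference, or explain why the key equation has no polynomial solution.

s_k = k*(-4*k**3 + 4*k**2 + 4*k - 1)

Compute t_(k+1)/t_k: get (8*k**2 + 26*k + 21)/(8*k**2 + 2*k - 3).
So A=1 and B=1, with C=k**3 + 3*k**2/4 - k/4 - 3/16.
Need (1)·f(k+1) − (1)·f(k) = k**3 + 3*k**2/4 - k/4 - 3/16.
deg f ≤ 4 (via 0,0,3).
Coefficient equations give f(k) = k*(4*k**3 - 4*k**2 - 4*k + 1)/16.
So s_k = (B(k−1)f/C)·t_k = (k*(4*k**3 - 4*k**2 - 4*k + 1)/((2*k - 1)*(2*k + 1)*(4*k + 3)))·t_k = k*(-4*k**3 + 4*k**2 + 4*k - 1).
Check: Δs_k = -16*k**3 - 12*k**2 + 4*k + 3. ✓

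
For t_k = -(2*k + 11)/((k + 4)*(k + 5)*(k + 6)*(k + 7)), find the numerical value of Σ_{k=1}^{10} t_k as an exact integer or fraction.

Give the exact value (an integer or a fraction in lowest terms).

Σ = -44/1785

r(k) = (k + 4)*(2*k + 13)/((k + 8)*(2*k + 11)) after simplifying.
Normal form (A,B,C) = (k + 4, k + 8, k + 11/2).
Solve (k + 4)·f(k+1) − (k + 7)·f(k) = k + 11/2.
d = 3 from the (1,1,1) case.
Match coefficients ⇒ f(k) = k*(k + 5)*(k + 10)/48.
Then R = B(k−1)f/C = k*(k + 5)*(k + 7)*(k + 10)/(24*(2*k + 11)), so s_k = R(k)·t_k = k*(-k - 10)/(24*(k**2 + 10*k + 24)).
s_(k+1) − s_k = (-2*k - 11)/(k**4 + 22*k**3 + 179*k**2 + 638*k + 840) = t_k.
Evaluate s at k=11 and k=1: -77/2040 and -11/840; difference -44/1785.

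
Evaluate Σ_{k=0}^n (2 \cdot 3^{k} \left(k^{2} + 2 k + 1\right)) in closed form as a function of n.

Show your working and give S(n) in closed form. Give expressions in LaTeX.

S(n) = 3^{n + 1} n^{2} + 3^{n + 1} n + 3^{n + 1} - 1

Ratio r(k) = 3*(k**2 + 4*k + 4)/(k**2 + 2*k + 1).
Gosper form: A/B · C(k+1)/C(k) with A=3, B=1, C=k**2 + 2*k + 1.
Set up (3)·f(k+1) − (1)·f(k) − (k**2 + 2*k + 1) = 0.
Degrees (0,0,2) ⇒ d ≤ 2.
Solve for f: f(k) = (k**2 - k + 1)/2 (degree 2 ≤ 2).
Get s_k = R·t_k = 3**k*(k**2 - k + 1) with R(k) = B(k−1)f(k)/C(k) = (k**2 - k + 1)/(2*(k + 1)**2).
Verify: 2*3**k*(k**2 + 2*k + 1) matches t_k.
Evaluate: s_(n+1) = 3**(n + 1)*(n**2 + n + 1); subtract s_(0) = 1 ⇒ S(n) = 3**(n + 1)*n**2 + 3**(n + 1)*n + 3**(n + 1) - 1.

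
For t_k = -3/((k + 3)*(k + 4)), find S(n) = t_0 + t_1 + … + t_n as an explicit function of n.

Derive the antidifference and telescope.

t_(k+1)/t_k = (k + 3)/(k + 5).
So A=k + 3 and B=k + 5, with C=1.
f must satisfy (k + 3)·f(k+1) − (k + 4)·f(k) = 1.
From deg A=1, deg B=1, deg C=0: d=1.
Solving with deg f ≤ 1: f(k) = k/3.
Get s_k = R·t_k = -k/(k + 3) with R(k) = B(k−1)f(k)/C(k) = k*(k + 4)/3.
Δs = -3/(k**2 + 7*k + 12), as required.
Σ_(k=0)^n t_k = s_(n+1) − s_(0) = ((-n - 1)/(n + 4)) − (0), i.e. (-n - 1)/(n + 4).

S(n) = (-n - 1)/(n + 4)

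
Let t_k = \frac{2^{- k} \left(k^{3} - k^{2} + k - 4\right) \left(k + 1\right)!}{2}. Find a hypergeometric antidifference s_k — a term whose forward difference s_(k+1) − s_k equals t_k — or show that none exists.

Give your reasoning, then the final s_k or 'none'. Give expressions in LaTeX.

t_(k+1)/t_k = (k + 2)*(k + (k + 1)**3 - (k + 1)**2 - 3)/(2*(k**3 - k**2 + k - 4)).
A = k/2 + 1, B = 1, C = k**3 - k**2 + k - 4.
Key eq: (k/2 + 1)·f(k+1) = (1)·f(k) + (k**3 - k**2 + k - 4).
d = 2 from the (1,0,3) case.
Coefficient equations give f(k) = 2*(k**2 - 3*k - 1).
Get s_k = R·t_k = (k**2 - 3*k - 1)*factorial(k + 1)/2**k with R(k) = B(k−1)f(k)/C(k) = 2*(k**2 - 3*k - 1)/(k**3 - k**2 + k - 4).
s_(k+1) − s_k = (k**3 - k**2 + k - 4)*factorial(k + 1)/(2*2**k) = t_k.

s_k = 2^{- k} \left(k^{2} - 3 k - 1\right) \left(k + 1\right)!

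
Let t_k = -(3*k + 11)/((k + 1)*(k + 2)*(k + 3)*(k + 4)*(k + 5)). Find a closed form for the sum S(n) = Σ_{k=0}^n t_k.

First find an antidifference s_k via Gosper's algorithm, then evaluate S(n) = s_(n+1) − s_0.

t_(k+1)/t_k = (k + 1)*(3*k + 14)/((k + 6)*(3*k + 11)).
Take A(k)=k + 1, B(k)=k + 6, C(k)=k + 11/3.
Key eq: (k + 1)·f(k+1) = (k + 5)·f(k) + (k + 11/3).
Degrees (1,1,1) ⇒ d ≤ 4.
A polynomial solution: f(k) = k*(k + 3)*(k**2 + 7*k + 14)/24.
So s_k = (B(k−1)f/C)·t_k = (k*(k + 3)*(k + 5)*(k**2 + 7*k + 14)/(8*(3*k + 11)))·t_k = k*(-k**2 - 7*k - 14)/(8*(k**3 + 7*k**2 + 14*k + 8)).
Verify: (-3*k - 11)/(k**5 + 15*k**4 + 85*k**3 + 225*k**2 + 274*k + 120) matches t_k.
s_(n+1) = (-n**3 - 10*n**2 - 31*n - 22)/(8*(n**3 + 10*n**2 + 31*n + 30)) and s_(0) = 0, so S(n) = (-n**3 - 10*n**2 - 31*n - 22)/(8*(n**3 + 10*n**2 + 31*n + 30)).

S(n) = (-n**3 - 10*n**2 - 31*n - 22)/(8*(n**3 + 10*n**2 + 31*n + 30))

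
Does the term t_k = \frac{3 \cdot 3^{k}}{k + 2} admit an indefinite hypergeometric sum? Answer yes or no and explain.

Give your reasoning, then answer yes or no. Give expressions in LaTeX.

r(k) = 3*(k + 2)/(k + 3) after simplifying.
Normal form (A,B,C) = (3*k + 6, k + 3, 1).
f must satisfy (3*k + 6)·f(k+1) − (k + 2)·f(k) = 1.
deg f ≤ -1 (via 1,1,0).
deg f ≤ -1 is impossible — no certificate.

No — negative degree bound, so no certificate f.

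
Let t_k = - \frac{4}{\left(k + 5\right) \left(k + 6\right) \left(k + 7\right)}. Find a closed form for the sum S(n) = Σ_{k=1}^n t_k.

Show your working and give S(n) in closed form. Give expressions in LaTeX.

S(n) = \frac{n \left(- n - 13\right)}{21 \left(n^{2} + 13 n + 42\right)}

t_(k+1)/t_k = (k + 5)/(k + 8).
So A=k + 5 and B=k + 8, with C=1.
f must satisfy (k + 5)·f(k+1) − (k + 7)·f(k) = 1.
deg f ≤ 2 (via 1,1,0).
Solve for f: f(k) = k*(k + 11)/60 (degree 2 ≤ 2).
Get s_k = R·t_k = k*(-k - 11)/(15*(k + 5)*(k + 6)) with R(k) = B(k−1)f(k)/C(k) = k*(k + 7)*(k + 11)/60.
Check: Δs_k = -4/(k**3 + 18*k**2 + 107*k + 210). ✓
Evaluate: s_(n+1) = (-n**2 - 13*n - 12)/(15*(n**2 + 13*n + 42)); subtract s_(1) = -2/105 ⇒ S(n) = n*(-n - 13)/(21*(n**2 + 13*n + 42)).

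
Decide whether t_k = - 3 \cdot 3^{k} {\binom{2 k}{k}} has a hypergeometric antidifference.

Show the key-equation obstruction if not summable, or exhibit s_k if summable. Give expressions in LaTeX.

r(k) = 6*(2*k + 1)/(k + 1) after simplifying.
A = 12*k + 6, B = k + 1, C = 1.
Set up (12*k + 6)·f(k+1) − (k)·f(k) − (1) = 0.
deg f ≤ -1 (via 1,1,0).
Negative degree bound (-1): no f exists, t_k not Gosper-summable.

No. Not Gosper-summable.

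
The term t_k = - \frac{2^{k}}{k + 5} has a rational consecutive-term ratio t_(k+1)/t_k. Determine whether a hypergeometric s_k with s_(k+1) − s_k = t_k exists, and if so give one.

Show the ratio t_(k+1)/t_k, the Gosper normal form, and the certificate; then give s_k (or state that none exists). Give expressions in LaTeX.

Step 1: r(k) = 2*(k + 5)/(k + 6).
Factor: A=2*k + 10; B=k + 6; C=1.
Key eq: (2*k + 10)·f(k+1) = (k + 5)·f(k) + (1).
deg f ≤ -1 (via 1,1,0).
Bound -1 < 0, so the key equation has no polynomial solution.

no hypergeometric antidifference exists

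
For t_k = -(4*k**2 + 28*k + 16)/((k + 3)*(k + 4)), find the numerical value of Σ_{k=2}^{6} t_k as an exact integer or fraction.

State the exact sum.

t_(k+1)/t_k = (k + 3)*(7*k + (k + 1)**2 + 11)/((k + 5)*(k**2 + 7*k + 4)).
Gosper form: A/B · C(k+1)/C(k) with A=k + 3, B=k + 5, C=k**2 + 7*k + 4.
Solve (k + 3)·f(k+1) − (k + 4)·f(k) = k**2 + 7*k + 4.
d = 2 from the (1,1,2) case.
Match coefficients ⇒ f(k) = k*(3*k + 1)/3.
So s_k = (B(k−1)f/C)·t_k = (k*(k + 4)*(3*k + 1)/(3*(k**2 + 7*k + 4)))·t_k = -4*k*(3*k + 1)/(3*k + 9).
Δs = 4*(-k**2 - 7*k - 4)/(k**2 + 7*k + 12), as required.
Evaluate s at k=7 and k=2: -308/15 and -56/15; difference -84/5.

Σ = -84/5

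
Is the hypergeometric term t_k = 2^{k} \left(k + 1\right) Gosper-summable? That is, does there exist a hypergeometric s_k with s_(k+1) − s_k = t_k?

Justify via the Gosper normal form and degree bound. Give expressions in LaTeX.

Yes. s_k = 2^{k} \left(k - 1\right).

Step 1: r(k) = 2*(k + 2)/(k + 1).
So A=2 and B=1, with C=k + 1.
Solve (2)·f(k+1) − (1)·f(k) = k + 1.
Degrees (0,0,1) ⇒ d ≤ 1.
A polynomial solution: f(k) = k - 1.
Then R = B(k−1)f/C = (k - 1)/(k + 1), so s_k = R(k)·t_k = 2**k*(k - 1).
s_(k+1) − s_k = 2**k*(k + 1) = t_k.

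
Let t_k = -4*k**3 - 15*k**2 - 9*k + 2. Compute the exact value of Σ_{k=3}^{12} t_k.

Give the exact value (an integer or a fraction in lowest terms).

Compute t_(k+1)/t_k: get (4*k**3 + 27*k**2 + 51*k + 26)/(4*k**3 + 15*k**2 + 9*k - 2).
Factor: A=1; B=1; C=k**3 + 15*k**2/4 + 9*k/4 - 1/2.
Key eq: (1)·f(k+1) = (1)·f(k) + (k**3 + 15*k**2/4 + 9*k/4 - 1/2).
Bound: deg f ≤ 4.
Match coefficients ⇒ f(k) = k*(k + 1)*(k**2 + 2*k - 4)/4.
Certificate R = B(k−1)f/C = k*(k**2 + 2*k - 4)/(4*k**2 + 11*k - 2) gives s_k = k*(-k**3 - 3*k**2 + 2*k + 4).
Δs = -4*k**3 - 15*k**2 - 9*k + 2, as required.
Σ_(k=3)^(12) t_k = s_(13) − s_(3) = -34762 − (-132) = -34630.

Σ = -34630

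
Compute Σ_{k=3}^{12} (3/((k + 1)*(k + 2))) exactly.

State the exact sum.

Σ = 15/28

The ratio is (k + 1)/(k + 3).
Factor: A=k + 1; B=k + 3; C=1.
f must satisfy (k + 1)·f(k+1) − (k + 2)·f(k) = 1.
d = 1 from the (1,1,0) case.
Coefficient equations give f(k) = k.
Get s_k = R·t_k = 3*k/(k + 1) with R(k) = B(k−1)f(k)/C(k) = k*(k + 2).
Δs = 3/(k**2 + 3*k + 2), as required.
Evaluate s at k=13 and k=3: 39/14 and 9/4; difference 15/28.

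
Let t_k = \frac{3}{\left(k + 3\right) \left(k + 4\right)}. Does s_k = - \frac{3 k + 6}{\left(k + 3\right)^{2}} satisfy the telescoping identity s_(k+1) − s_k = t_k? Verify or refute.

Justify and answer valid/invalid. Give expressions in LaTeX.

s_(k+1) = 3*(-k - 3)/(k + 4)**2
s_(k+1) − s_k = 3*(k**2 + 5*k + 5)/(k**4 + 14*k**3 + 73*k**2 + 168*k + 144)
(s_(k+1) − s_k) − t_k = 3*(-2*k - 7)/(k**4 + 14*k**3 + 73*k**2 + 168*k + 144)

Invalid: residual \frac{3 \left(- 2 k - 7\right)}{k^{4} + 14 k^{3} + 73 k^{2} + 168 k + 144} ≠ 0.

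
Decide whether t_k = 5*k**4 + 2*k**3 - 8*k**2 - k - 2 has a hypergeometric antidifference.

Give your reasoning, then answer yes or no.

Yes. s_k = k*(k**4 - 2*k**3 - 2*k**2 + 4*k - 3).

Step 1: r(k) = (5*k**4 + 22*k**3 + 28*k**2 + 9*k - 4)/(5*k**4 + 2*k**3 - 8*k**2 - k - 2).
Factor: A=1; B=1; C=k**4 + 2*k**3/5 - 8*k**2/5 - k/5 - 2/5.
Solve (1)·f(k+1) − (1)·f(k) = k**4 + 2*k**3/5 - 8*k**2/5 - k/5 - 2/5.
Bound: deg f ≤ 5.
Coefficient equations give f(k) = k*(k**4 - 2*k**3 - 2*k**2 + 4*k - 3)/5.
Get s_k = R·t_k = k*(k**4 - 2*k**3 - 2*k**2 + 4*k - 3) with R(k) = B(k−1)f(k)/C(k) = k*(k**4 - 2*k**3 - 2*k**2 + 4*k - 3)/(5*k**4 + 2*k**3 - 8*k**2 - k - 2).
Δs = 5*k**4 + 2*k**3 - 8*k**2 - k - 2, as required.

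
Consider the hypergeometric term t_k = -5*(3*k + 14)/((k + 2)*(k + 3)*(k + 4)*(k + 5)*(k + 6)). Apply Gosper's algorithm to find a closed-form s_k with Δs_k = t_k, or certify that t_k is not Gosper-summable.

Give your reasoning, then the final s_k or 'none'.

s_k = k*(-k**2 - 10*k - 31)/(6*(k**3 + 10*k**2 + 31*k + 30))

The ratio is (k + 2)*(3*k + 17)/((k + 7)*(3*k + 14)).
Gosper form: A/B · C(k+1)/C(k) with A=k + 2, B=k + 7, C=k + 14/3.
Need (k + 2)·f(k+1) − (k + 6)·f(k) = k + 14/3.
deg f ≤ 4 (via 1,1,1).
Solve for f: f(k) = k*(k + 4)*(k**2 + 10*k + 31)/90 (degree 4 ≤ 4).
So s_k = (B(k−1)f/C)·t_k = (k*(k + 4)*(k + 6)*(k**2 + 10*k + 31)/(30*(3*k + 14)))·t_k = k*(-k**2 - 10*k - 31)/(6*(k**3 + 10*k**2 + 31*k + 30)).
s_(k+1) − s_k = 5*(-3*k - 14)/(k**5 + 20*k**4 + 155*k**3 + 580*k**2 + 1044*k + 720) = t_k.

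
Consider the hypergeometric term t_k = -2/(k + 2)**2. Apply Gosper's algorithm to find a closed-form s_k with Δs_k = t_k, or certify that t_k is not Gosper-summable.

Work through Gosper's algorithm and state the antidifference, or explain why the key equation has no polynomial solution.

not Gosper-summable; s_k does not exist

The ratio is (k + 2)**2/(k + 3)**2.
So A=k**2 + 4*k + 4 and B=k**2 + 6*k + 9, with C=1.
Solve (k**2 + 4*k + 4)·f(k+1) − (k**2 + 4*k + 4)·f(k) = 1.
d = 0 from the (2,2,0) case.
Put f(k) = c0: A·f(k+1) − B(k−1)·f(k) − C = -1; need -1 = 0 — inconsistent ⇒ no f, not summable.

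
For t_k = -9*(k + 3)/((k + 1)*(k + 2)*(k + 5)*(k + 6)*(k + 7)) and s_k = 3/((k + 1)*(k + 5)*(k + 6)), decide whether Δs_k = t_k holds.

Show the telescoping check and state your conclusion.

Valid: the claim telescopes to t_k.

s_(k+1) = 3/((k + 2)*(k + 6)*(k + 7))
s_(k+1) − s_k = 9*(-k - 3)/(k**5 + 21*k**4 + 163*k**3 + 567*k**2 + 844*k + 420)
(s_(k+1) − s_k) − t_k = 0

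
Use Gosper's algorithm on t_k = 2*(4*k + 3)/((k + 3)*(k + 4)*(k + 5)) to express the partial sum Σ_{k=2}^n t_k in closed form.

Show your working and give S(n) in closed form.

Step 1: r(k) = (k + 3)*(4*k + 7)/((k + 6)*(4*k + 3)).
Gosper form: A/B · C(k+1)/C(k) with A=k + 3, B=k + 6, C=k + 3/4.
Set up (k + 3)·f(k+1) − (k + 5)·f(k) − (k + 3/4) = 0.
Degrees (1,1,1) ⇒ d ≤ 2.
A polynomial solution: f(k) = k*(5*k + 3)/32.
Then R = B(k−1)f/C = k*(k + 5)*(5*k + 3)/(8*(4*k + 3)), so s_k = R(k)·t_k = k*(5*k + 3)/(4*(k + 3)*(k + 4)).
Δs = 2*(4*k + 3)/(k**3 + 12*k**2 + 47*k + 60), as required.
s_(n+1) = (5*n**2 + 13*n + 8)/(4*(n**2 + 9*n + 20)) and s_(2) = 13/60, so S(n) = (31*n**2 + 39*n - 70)/(30*(n**2 + 9*n + 20)).

S(n) = (31*n**2 + 39*n - 70)/(30*(n**2 + 9*n + 20))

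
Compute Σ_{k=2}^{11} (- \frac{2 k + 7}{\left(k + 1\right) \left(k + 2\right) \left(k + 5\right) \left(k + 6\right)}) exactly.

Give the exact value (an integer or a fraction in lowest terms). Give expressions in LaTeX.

Σ = -200/4641

Ratio r(k) = (k + 1)*(k + 5)*(2*k + 9)/((k + 3)*(k + 7)*(2*k + 7)).
Gosper form: A/B · C(k+1)/C(k) with A=k + 1, B=k + 7, C=k**3 + 21*k**2/2 + 73*k/2 + 42.
Key eq: (k + 1)·f(k+1) = (k + 6)·f(k) + (k**3 + 21*k**2/2 + 73*k/2 + 42).
d = 5 from the (1,1,3) case.
A polynomial solution: f(k) = k*(k + 2)*(k + 3)*(k + 4)*(k + 6)/10.
Then R = B(k−1)f/C = k*(k + 2)*(k + 6)**2/(5*(2*k + 7)), so s_k = R(k)·t_k = k*(-k - 6)/(5*(k**2 + 6*k + 5)).
s_(k+1) − s_k = (-2*k - 7)/(k**4 + 14*k**3 + 65*k**2 + 112*k + 60) = t_k.
Evaluate s at k=12 and k=2: -216/1105 and -16/105; difference -200/4641.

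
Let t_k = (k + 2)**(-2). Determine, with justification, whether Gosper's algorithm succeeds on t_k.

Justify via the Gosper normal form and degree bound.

Ratio r(k) = (k + 2)**2/(k + 3)**2.
Gosper form: A/B · C(k+1)/C(k) with A=k**2 + 4*k + 4, B=k**2 + 6*k + 9, C=1.
f must satisfy (k**2 + 4*k + 4)·f(k+1) − (k**2 + 4*k + 4)·f(k) = 1.
Bound: deg f ≤ 0.
Write f(k) = c0. Then LHS − RHS = -1, requiring -1 = 0: contradictory. No certificate.

No — key equation has no polynomial f.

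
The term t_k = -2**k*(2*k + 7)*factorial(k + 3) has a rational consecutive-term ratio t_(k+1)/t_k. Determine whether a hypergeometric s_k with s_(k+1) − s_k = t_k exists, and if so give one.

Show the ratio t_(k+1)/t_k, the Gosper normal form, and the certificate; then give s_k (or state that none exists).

Compute t_(k+1)/t_k: get 2*(k + 4)*(2*k + 9)/(2*k + 7).
Take A(k)=2*k + 8, B(k)=1, C(k)=k + 7/2.
f must satisfy (2*k + 8)·f(k+1) − (1)·f(k) = k + 7/2.
deg f ≤ 0 (via 1,0,1).
Match coefficients ⇒ f(k) = 1/2.
So s_k = (B(k−1)f/C)·t_k = (1/(2*k + 7))·t_k = -2**k*factorial(k + 3).
Check: Δs_k = -2**k*(2*k + 7)*factorial(k + 3). ✓

s_k = -2**k*factorial(k + 3)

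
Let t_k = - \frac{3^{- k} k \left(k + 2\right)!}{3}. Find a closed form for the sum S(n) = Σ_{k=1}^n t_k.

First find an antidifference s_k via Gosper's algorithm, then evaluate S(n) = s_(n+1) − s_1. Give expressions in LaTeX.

S(n) = 2 - \frac{3^{- n} \left(n + 3\right)!}{3}

r(k) = (k + 1)*(k + 3)/(3*k) after simplifying.
A = k/3 + 1, B = 1, C = k.
Set up (k/3 + 1)·f(k+1) − (1)·f(k) − (k) = 0.
d = 0 from the (1,0,1) case.
Match coefficients ⇒ f(k) = 3.
R(k) = B(k−1)·f(k)/C(k) = 3/k; s_k = R·t_k = -factorial(k + 2)/3**k.
Verify: -k*factorial(k + 2)/(3*3**k) matches t_k.
s_(n+1) = -3**(-n - 1)*factorial(n + 3) and s_(1) = -2, so S(n) = 2 - factorial(n + 3)/(3*3**n).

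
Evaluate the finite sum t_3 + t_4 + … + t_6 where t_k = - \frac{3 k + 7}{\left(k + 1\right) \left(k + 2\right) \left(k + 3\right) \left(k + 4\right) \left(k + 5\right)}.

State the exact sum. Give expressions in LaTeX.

Ratio r(k) = (k + 1)*(3*k + 10)/((k + 6)*(3*k + 7)).
Take A(k)=k + 1, B(k)=k + 6, C(k)=k + 7/3.
Solve (k + 1)·f(k+1) − (k + 5)·f(k) = k + 7/3.
From deg A=1, deg B=1, deg C=1: d=4.
A polynomial solution: f(k) = k*(k + 2)*(k**2 + 8*k + 19)/36.
Then R = B(k−1)f/C = k*(k + 2)*(k + 5)*(k**2 + 8*k + 19)/(12*(3*k + 7)), so s_k = R(k)·t_k = k*(-k**2 - 8*k - 19)/(12*(k**3 + 8*k**2 + 19*k + 12)).
Δs = (-3*k - 7)/(k**5 + 15*k**4 + 85*k**3 + 225*k**2 + 274*k + 120), as required.
Sum = s_(7) − s_(3); s_(7) = -217/2640, s_(3) = -13/168 ⇒ -89/18480.

Σ = -89/18480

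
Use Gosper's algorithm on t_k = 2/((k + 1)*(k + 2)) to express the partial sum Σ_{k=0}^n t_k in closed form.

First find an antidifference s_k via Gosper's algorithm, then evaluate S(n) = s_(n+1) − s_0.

S(n) = 2*(n + 1)/(n + 2)

Step 1: r(k) = (k + 1)/(k + 3).
Take A(k)=k + 1, B(k)=k + 3, C(k)=1.
f must satisfy (k + 1)·f(k+1) − (k + 2)·f(k) = 1.
d = 1 from the (1,1,0) case.
Solving with deg f ≤ 1: f(k) = k.
Get s_k = R·t_k = 2*k/(k + 1) with R(k) = B(k−1)f(k)/C(k) = k*(k + 2).
Δs = 2/(k**2 + 3*k + 2), as required.
Evaluate: s_(n+1) = 2*(n + 1)/(n + 2); subtract s_(0) = 0 ⇒ S(n) = 2*(n + 1)/(n + 2).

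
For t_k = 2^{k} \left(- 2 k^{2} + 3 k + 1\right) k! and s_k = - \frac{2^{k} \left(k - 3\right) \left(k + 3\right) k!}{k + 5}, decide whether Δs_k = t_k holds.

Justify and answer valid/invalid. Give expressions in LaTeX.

Invalid: residual \frac{2^{k + 1} \left(2 k^{3} + 7 k^{2} - 17 k - 2\right) k!}{\left(k + 5\right) \left(k + 6\right)} ≠ 0.

s_(k+1) = -2**(k + 1)*(k - 2)*(k + 4)*factorial(k + 1)/(k + 6)
s_(k+1) − s_k = -2**k*(2*k**4 + 15*k**3 + 12*k**2 - 67*k - 26)*factorial(k)/((k + 5)*(k + 6))
(s_(k+1) − s_k) − t_k = 2**(k + 1)*(2*k**3 + 7*k**2 - 17*k - 2)*factorial(k)/((k + 5)*(k + 6))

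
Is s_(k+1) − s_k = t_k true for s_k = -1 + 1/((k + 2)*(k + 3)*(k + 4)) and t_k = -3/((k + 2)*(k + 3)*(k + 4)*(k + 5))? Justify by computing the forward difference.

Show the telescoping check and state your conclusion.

s_(k+1) = -1 + 1/((k + 3)*(k + 4)*(k + 5))
s_(k+1) − s_k = -3/((k + 2)*(k + 3)*(k + 4)*(k + 5))
(s_(k+1) − s_k) − t_k = 0

valid; difference matches t_k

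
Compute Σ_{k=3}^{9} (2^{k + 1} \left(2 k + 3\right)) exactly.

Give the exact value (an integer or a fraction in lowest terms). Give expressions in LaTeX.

Σ = 38832

Ratio r(k) = 2*(2*k + 5)/(2*k + 3).
Factor: A=2; B=1; C=k + 3/2.
Key eq: (2)·f(k+1) = (1)·f(k) + (k + 3/2).
Degrees (0,0,1) ⇒ d ≤ 1.
Coefficient equations give f(k) = (2*k - 1)/2.
Get s_k = R·t_k = 2**(k + 1)*(2*k - 1) with R(k) = B(k−1)f(k)/C(k) = (2*k - 1)/(2*k + 3).
Δs = 2**(k + 1)*(2*k + 3), as required.
Telescoping: Σ = s_(10) − s_(3) = 38912 − (80) = 38832.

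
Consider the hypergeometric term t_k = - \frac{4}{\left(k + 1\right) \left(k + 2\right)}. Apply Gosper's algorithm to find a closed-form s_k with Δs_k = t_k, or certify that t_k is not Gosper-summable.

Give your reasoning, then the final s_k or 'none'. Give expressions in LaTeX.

The ratio is (k + 1)/(k + 3).
Take A(k)=k + 1, B(k)=k + 3, C(k)=1.
Key eq: (k + 1)·f(k+1) = (k + 2)·f(k) + (1).
d = 1 from the (1,1,0) case.
A polynomial solution: f(k) = k.
Then R = B(k−1)f/C = k*(k + 2), so s_k = R(k)·t_k = -4*k/(k + 1).
Δs = -4/(k**2 + 3*k + 2), as required.

s_k = - \frac{4 k}{k + 1}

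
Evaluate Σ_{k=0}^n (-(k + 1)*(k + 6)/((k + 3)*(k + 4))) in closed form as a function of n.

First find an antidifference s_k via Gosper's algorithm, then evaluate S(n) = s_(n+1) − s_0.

Compute t_(k+1)/t_k: get (k + 2)*(k + 3)*(k + 7)/((k + 1)*(k + 5)*(k + 6)).
Factor: A=k + 3; B=k + 5; C=k**2 + 7*k + 6.
f must satisfy (k + 3)·f(k+1) − (k + 4)·f(k) = k**2 + 7*k + 6.
From deg A=1, deg B=1, deg C=2: d=2.
Coefficient equations give f(k) = k*(k + 1).
R(k) = B(k−1)·f(k)/C(k) = k*(k + 4)/(k + 6); s_k = R·t_k = k*(-k - 1)/(k + 3).
s_(k+1) − s_k = (-k**2 - 7*k - 6)/(k**2 + 7*k + 12) = t_k.
Σ_(k=0)^n t_k = s_(n+1) − s_(0) = ((-n**2 - 3*n - 2)/(n + 4)) − (0), i.e. (-n**2 - 3*n - 2)/(n + 4).

S(n) = (-n**2 - 3*n - 2)/(n + 4)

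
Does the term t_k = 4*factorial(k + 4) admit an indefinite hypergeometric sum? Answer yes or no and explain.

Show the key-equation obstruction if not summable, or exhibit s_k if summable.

No — negative degree bound, so no certificate f.

The ratio is k + 5.
Gosper form: A/B · C(k+1)/C(k) with A=k + 5, B=1, C=1.
f must satisfy (k + 5)·f(k+1) − (1)·f(k) = 1.
deg f ≤ -1 (via 1,0,0).
Bound -1 < 0, so the key equation has no polynomial solution.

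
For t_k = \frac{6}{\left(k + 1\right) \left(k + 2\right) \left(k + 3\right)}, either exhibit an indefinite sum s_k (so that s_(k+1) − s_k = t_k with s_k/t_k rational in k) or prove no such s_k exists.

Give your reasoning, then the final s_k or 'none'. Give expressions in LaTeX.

r(k) = (k + 1)/(k + 4) after simplifying.
Gosper form: A/B · C(k+1)/C(k) with A=k + 1, B=k + 4, C=1.
f must satisfy (k + 1)·f(k+1) − (k + 3)·f(k) = 1.
d = 2 from the (1,1,0) case.
Solve for f: f(k) = k*(k + 3)/4 (degree 2 ≤ 2).
Get s_k = R·t_k = 3*k*(k + 3)/(2*(k + 1)*(k + 2)) with R(k) = B(k−1)f(k)/C(k) = k*(k + 3)**2/4.
Δs = 6/(k**3 + 6*k**2 + 11*k + 6), as required.

s_k = \frac{3 k \left(k + 3\right)}{2 \left(k + 1\right) \left(k + 2\right)}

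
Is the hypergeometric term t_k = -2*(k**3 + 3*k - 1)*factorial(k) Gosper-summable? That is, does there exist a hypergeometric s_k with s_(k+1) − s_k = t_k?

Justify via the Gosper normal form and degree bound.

Compute t_(k+1)/t_k: get (k + 1)*(3*k + (k + 1)**3 + 2)/(k**3 + 3*k - 1).
So A=k + 1 and B=1, with C=k**3 + 3*k - 1.
Solve (k + 1)·f(k+1) − (1)·f(k) = k**3 + 3*k - 1.
d = 2 from the (1,0,3) case.
A polynomial solution: f(k) = k**2 - 2*k + 2.
Get s_k = R·t_k = -2*(k**2 - 2*k + 2)*factorial(k) with R(k) = B(k−1)f(k)/C(k) = (k**2 - 2*k + 2)/(k**3 + 3*k - 1).
Δs = -2*(k**3 + 3*k - 1)*factorial(k), as required.

Yes. s_k = -2*(k**2 - 2*k + 2)*factorial(k).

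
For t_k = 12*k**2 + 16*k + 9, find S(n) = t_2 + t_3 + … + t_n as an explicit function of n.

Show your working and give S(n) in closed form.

S(n) = 4*n**3 + 14*n**2 + 19*n - 37

The ratio is (12*k**2 + 40*k + 37)/(12*k**2 + 16*k + 9).
Normal form (A,B,C) = (1, 1, k**2 + 4*k/3 + 3/4).
Set up (1)·f(k+1) − (1)·f(k) − (k**2 + 4*k/3 + 3/4) = 0.
Degrees (0,0,2) ⇒ d ≤ 3.
Coefficient equations give f(k) = k*(4*k**2 + 2*k + 3)/12.
R(k) = B(k−1)·f(k)/C(k) = k*(4*k**2 + 2*k + 3)/(12*k**2 + 16*k + 9); s_k = R·t_k = k*(4*k**2 + 2*k + 3).
s_(k+1) − s_k = 12*k**2 + 16*k + 9 = t_k.
Telescope: S(n) = s_(n+1) − s_(2) = 4*n**3 + 14*n**2 + 19*n + 9 − (46) = 4*n**3 + 14*n**2 + 19*n - 37.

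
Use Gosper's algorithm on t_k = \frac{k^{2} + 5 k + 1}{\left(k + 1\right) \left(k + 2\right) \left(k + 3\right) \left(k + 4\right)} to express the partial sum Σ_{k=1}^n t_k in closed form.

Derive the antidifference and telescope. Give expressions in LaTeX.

S(n) = \frac{n \left(7 n^{2} + 39 n + 38\right)}{24 \left(n^{3} + 9 n^{2} + 26 n + 24\right)}

r(k) = (k + 1)*(5*k + (k + 1)**2 + 6)/((k + 5)*(k**2 + 5*k + 1)) after simplifying.
Normal form (A,B,C) = (k + 1, k + 5, k**2 + 5*k + 1).
Set up (k + 1)·f(k+1) − (k + 4)·f(k) − (k**2 + 5*k + 1) = 0.
From deg A=1, deg B=1, deg C=2: d=3.
Match coefficients ⇒ f(k) = k*(k**2 + 3*k - 1)/3.
Certificate R = B(k−1)f/C = k*(k + 4)*(k**2 + 3*k - 1)/(3*(k**2 + 5*k + 1)) gives s_k = k*(k**2 + 3*k - 1)/(3*(k + 1)*(k + 2)*(k + 3)).
s_(k+1) − s_k = (k**2 + 5*k + 1)/(k**4 + 10*k**3 + 35*k**2 + 50*k + 24) = t_k.
s_(n+1) = (n**3 + 6*n**2 + 8*n + 3)/(3*(n**3 + 9*n**2 + 26*n + 24)) and s_(1) = 1/24, so S(n) = n*(7*n**2 + 39*n + 38)/(24*(n**3 + 9*n**2 + 26*n + 24)).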